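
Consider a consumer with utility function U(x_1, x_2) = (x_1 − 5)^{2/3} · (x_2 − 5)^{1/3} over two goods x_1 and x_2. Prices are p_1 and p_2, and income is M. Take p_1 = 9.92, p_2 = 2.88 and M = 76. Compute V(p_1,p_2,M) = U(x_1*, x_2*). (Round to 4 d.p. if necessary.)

Discretionary income = 76 − 5·9.92 − 5·2.88 = 12; x_1* = 5 + 2/3·12/9.92 = 5.8065; x_2* = 5 + 1/3·12/2.88 = 6.3889.
Utility at the optimum: U(5.8065, 6.3889) = 0.9667.

V = 0.9667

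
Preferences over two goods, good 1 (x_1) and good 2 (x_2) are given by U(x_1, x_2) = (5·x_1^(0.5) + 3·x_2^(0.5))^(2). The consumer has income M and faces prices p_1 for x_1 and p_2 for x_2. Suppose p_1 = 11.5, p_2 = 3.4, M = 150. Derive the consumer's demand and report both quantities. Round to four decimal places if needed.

Numerically x_2/x_1 = 4.118512, so x_1* = 150/(11.5 + 3.4·4.118512) = 5.8817 and x_2* = 4.118512·5.8817 = 24.2237.

x_1* = 5.8817, x_2* = 24.2237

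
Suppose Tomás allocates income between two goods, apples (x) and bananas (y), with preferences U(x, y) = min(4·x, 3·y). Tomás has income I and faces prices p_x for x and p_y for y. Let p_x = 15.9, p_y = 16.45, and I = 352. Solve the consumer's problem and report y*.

With perfect complements, no substitution: consume in ratio x:y = 3:4.
Budget: p_x·x + p_y·(4/3)·x = I, so (3·p_x + 4·p_y)·x = 3·I.
Demand: x*(p_x,p_y,I) = 3·I/(3·p_x + 4·p_y), y* = 4·I/(3·p_x + 4·p_y).
Here 3·15.9 + 4·16.45 = 113.5, giving y* = 12.4053.

y* = 12.4053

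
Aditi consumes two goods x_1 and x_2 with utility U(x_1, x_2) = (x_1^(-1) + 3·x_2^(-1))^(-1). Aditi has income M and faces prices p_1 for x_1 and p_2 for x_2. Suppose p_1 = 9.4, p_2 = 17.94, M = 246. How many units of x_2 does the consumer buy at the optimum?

From the CES first-order condition, (1/3)·(x_2/x_1)^(2) = p_1/p_2.
Solve for the ratio: x_2/x_1 = [3·p_1/p_2]^(0.5).
Substitute x_2 = (x_2/x_1)·x_1 into the budget: x_1* = M/(p_1 + p_2·(x_2/x_1)).
Numerically x_2/x_1 = 1.253757, so x_1* = 246/(9.4 + 17.94·1.253757) = 7.7134 and x_2* = 1.253757·7.7134 = 9.6708.

x_2* = 9.6708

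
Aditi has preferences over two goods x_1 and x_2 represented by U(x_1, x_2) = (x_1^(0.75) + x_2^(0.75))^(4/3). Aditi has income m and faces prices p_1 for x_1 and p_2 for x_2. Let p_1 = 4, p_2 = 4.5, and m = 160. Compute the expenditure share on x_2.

share on x_2 = 0.4126

From the CES first-order condition, (x_2/x_1)^(0.25) = p_1/p_2.
Solve for the ratio: x_2/x_1 = [p_1/p_2]^(4).
With the ratio pinned down, the budget gives x_1* = m/(p_1 + p_2·(x_2/x_1)) and x_2* = (x_2/x_1)·x_1*.
Numerically x_2/x_1 = 0.624295, so x_1* = 160/(4 + 4.5·0.624295) = 23.4972 and x_2* = 0.624295·23.4972 = 14.6692.
Expenditure on x_2: 4.5·14.6692 = 66.0113; share = 0.4126.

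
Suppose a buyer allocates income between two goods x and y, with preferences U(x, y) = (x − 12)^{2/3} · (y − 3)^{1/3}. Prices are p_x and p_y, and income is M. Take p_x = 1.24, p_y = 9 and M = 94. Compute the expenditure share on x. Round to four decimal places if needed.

share on x = 0.5279

This is Cobb-Douglas in (x−12, y−3): tangency gives 2/3·p_y·(y−3) = 1/3·p_x·(x−12).
Substituting into the budget: x* = 12 + 2/3·(M − 12·p_x − 3·p_y)/p_x, and y* = 3 + 1/3·(…)/p_y.
Discretionary income = 94 − 12·1.24 − 3·9 = 52.12; x* = 12 + 2/3·52.12/1.24 = 40.0215; y* = 3 + 1/3·52.12/9 = 4.9304.
Expenditure on x: 1.24·40.0215 = 49.6267; share = 0.5279.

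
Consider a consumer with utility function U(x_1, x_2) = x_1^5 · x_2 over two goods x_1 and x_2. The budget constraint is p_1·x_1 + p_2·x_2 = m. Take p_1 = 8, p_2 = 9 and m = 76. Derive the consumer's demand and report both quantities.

The MRS is 5·x_2/x_1. Set MRS = p_1/p_2.
Rearranging, p_2·x_2 = (1/5)·p_1·x_1. Substituting into the budget gives p_1·x_1·(1 + (1/5)) = m.
Demand: x_1*(p_1,p_2,m) = 5/6·m/p_1 and x_2* = 1/6·m/p_2.
At p_1=8, p_2=9, m=76: x_1* = 5/6·76/8 = 7.9167, x_2* = 1.4074.

x_1* = 7.9167, x_2* = 1.4074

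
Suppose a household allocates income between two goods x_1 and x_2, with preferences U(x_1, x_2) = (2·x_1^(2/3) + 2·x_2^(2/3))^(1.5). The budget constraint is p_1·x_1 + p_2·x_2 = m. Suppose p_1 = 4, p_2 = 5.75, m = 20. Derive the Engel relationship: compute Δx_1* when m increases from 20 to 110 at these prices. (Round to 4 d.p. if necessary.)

Δx_1* = 15.1624

With the ratio pinned down, the budget gives x_1* = m/(p_1 + p_2·(x_2/x_1)) and x_2* = (x_2/x_1)·x_1*.
Numerically x_2/x_1 = 0.336648, so x_1* = 20/(4 + 5.75·0.336648) = 3.3694.
At m' = 110: x_1* = 18.5318. Change: 18.5318 − 3.3694 = 15.1624.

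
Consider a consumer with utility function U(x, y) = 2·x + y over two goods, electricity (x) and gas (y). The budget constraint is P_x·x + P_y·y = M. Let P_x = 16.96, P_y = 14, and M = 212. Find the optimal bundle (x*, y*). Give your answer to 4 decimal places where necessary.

Perfect substitutes: compare marginal utility per dollar. 2/P_x vs 1/P_y → 0.1179 vs 0.0714.
x gives more utility per dollar, so spend all income on x: x* = M/P_x, y* = 0.
Numerically: x* = 12.5, y* = 0.

x* = 12.5, y* = 0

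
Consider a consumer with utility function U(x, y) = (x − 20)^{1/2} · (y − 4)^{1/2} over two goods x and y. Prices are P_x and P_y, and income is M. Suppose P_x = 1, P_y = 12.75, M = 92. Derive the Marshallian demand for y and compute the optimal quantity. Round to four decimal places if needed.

y* = 4.8235

This is Cobb-Douglas in (x−20, y−4): tangency gives 0.5·P_y·(y−4) = 0.5·P_x·(x−20).
Substituting into the budget: x* = 20 + 0.5·(M − 20·P_x − 4·P_y)/P_x, and y* = 4 + 0.5·(…)/P_y.
Discretionary income = 92 − 20·1 − 4·12.75 = 21; y* = 4 + 0.5·21/12.75 = 4.8235.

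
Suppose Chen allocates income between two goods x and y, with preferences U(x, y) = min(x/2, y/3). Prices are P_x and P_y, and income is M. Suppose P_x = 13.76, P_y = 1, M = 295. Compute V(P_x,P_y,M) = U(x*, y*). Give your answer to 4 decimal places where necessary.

Here 2·13.76 + 3·1 = 30.52, giving x* = 19.3316 and y* = 28.9974.
Utility at the optimum: U(19.3316, 28.9974) = 9.6658.

V = 9.6658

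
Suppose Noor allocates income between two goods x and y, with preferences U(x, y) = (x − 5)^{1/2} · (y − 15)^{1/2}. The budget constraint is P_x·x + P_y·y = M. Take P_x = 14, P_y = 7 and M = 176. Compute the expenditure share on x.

This is Cobb-Douglas in (x−5, y−15): tangency gives 0.5·P_y·(y−15) = 0.5·P_x·(x−5).
After buying the subsistence bundle (5, 15), a share 0.5 of the remaining income goes to x: x* = 5 + 0.5·(M − 5P_x − 15P_y)/P_x.
Discretionary income = 176 − 5·14 − 15·7 = 1; x* = 5 + 0.5·1/14 = 5.0357; y* = 15 + 0.5·1/7 = 15.0714.
Expenditure on x: 14·5.0357 = 70.5; share = 0.4006.

share on x = 0.4006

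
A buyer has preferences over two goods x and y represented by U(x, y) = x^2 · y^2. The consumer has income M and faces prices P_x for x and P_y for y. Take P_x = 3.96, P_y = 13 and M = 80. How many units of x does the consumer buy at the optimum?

The MRS is y/x. Set MRS = P_x/P_y.
Rearranging, P_y·y = P_x·x. Substituting into the budget gives P_x·x·(1 + 1) = M.
Demand: x*(P_x,P_y,M) = 0.5·M/P_x and y* = 0.5·M/P_y.
At P_x=3.96, P_y=13, M=80: x* = 0.5·80/3.96 = 10.101.

x* = 10.101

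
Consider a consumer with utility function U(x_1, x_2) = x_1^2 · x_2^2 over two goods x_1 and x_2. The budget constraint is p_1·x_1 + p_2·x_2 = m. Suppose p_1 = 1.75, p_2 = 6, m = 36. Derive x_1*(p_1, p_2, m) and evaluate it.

Demand: x_1*(p_1,p_2,m) = 0.5·m/p_1 and x_2* = 0.5·m/p_2.
At p_1=1.75, p_2=6, m=36: x_1* = 0.5·36/1.75 = 10.2857.

x_1* = 10.2857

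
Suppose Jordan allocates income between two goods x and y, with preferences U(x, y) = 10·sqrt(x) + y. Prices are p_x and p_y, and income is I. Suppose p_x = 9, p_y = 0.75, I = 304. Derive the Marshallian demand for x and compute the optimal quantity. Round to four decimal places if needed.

Plugging in: x* = (5·0.75/9)² = 0.1736.

x* = 0.1736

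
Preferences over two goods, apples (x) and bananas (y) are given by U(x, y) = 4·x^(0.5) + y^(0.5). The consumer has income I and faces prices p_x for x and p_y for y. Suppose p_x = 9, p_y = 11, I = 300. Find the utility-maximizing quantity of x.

x* = 31.7117

MU_x ∝ 4·x^(-0.5), MU_y ∝ y^(-0.5), so MRS = 4·(y/x)^(0.5) = p_x/p_y.
Hence y/x = ((1/4)·p_x/p_y)^(1/(0.5)), i.e. raised to the 2 power.
Substitute y = (y/x)·x into the budget: x* = I/(p_x + p_y·(y/x)).
Numerically y/x = 0.041839, so x* = 300/(9 + 11·0.041839) = 31.7117.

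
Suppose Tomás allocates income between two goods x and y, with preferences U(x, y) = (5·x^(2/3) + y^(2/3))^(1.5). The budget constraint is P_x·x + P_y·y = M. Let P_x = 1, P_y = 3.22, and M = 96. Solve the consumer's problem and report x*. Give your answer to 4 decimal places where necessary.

Substitute y = (y/x)·x into the budget: x* = M/(P_x + P_y·(y/x)).
Numerically y/x = 0.00024, so x* = 96/(1 + 3.22·0.00024) = 95.926.

x* = 95.926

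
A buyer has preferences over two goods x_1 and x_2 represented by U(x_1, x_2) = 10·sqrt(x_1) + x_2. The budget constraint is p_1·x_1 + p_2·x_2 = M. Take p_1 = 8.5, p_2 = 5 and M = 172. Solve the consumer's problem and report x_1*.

Utility is quasi-linear in x_2; the FOC for x_1 is 5/√x_1 = p_1/p_2.
Thus x_1* = (5·p_2/p_1)² — independent of M — with the rest of income spent on x_2.
Plugging in: x_1* = (5·5/8.5)² = 8.6505.

x_1* = 8.6505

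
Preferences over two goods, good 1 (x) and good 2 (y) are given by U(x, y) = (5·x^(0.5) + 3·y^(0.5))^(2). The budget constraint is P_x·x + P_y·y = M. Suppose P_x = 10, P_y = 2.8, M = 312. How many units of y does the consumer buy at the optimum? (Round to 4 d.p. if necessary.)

y* = 62.6786

From the CES first-order condition, (5/3)·(y/x)^(0.5) = P_x/P_y.
Solve for the ratio: y/x = [(3/5)·P_x/P_y]^(2).
Substitute y = (y/x)·x into the budget: x* = M/(P_x + P_y·(y/x)).
Numerically y/x = 4.591837, so x* = 312/(10 + 2.8·4.591837) = 13.65 and y* = 4.591837·13.65 = 62.6786.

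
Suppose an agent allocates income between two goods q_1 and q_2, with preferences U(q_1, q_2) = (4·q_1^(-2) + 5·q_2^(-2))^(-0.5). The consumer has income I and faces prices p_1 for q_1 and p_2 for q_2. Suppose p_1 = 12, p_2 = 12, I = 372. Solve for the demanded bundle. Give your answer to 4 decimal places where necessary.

From the CES first-order condition, (4/5)·(q_2/q_1)^(3) = p_1/p_2.
Hence q_2/q_1 = ((5/4)·p_1/p_2)^(1/(3)), i.e. raised to the 1/3 power.
With the ratio pinned down, the budget gives q_1* = I/(p_1 + p_2·(q_2/q_1)) and q_2* = (q_2/q_1)·q_1*.
Numerically q_2/q_1 = 1.077217, so q_1* = 372/(12 + 12·1.077217) = 14.9238 and q_2* = 1.077217·14.9238 = 16.0762.

q_1* = 14.9238, q_2* = 16.0762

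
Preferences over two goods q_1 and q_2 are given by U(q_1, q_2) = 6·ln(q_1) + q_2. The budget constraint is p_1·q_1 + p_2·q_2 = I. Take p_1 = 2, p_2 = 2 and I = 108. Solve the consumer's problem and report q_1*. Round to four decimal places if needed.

q_1* = 6

Set MRS = p_1/p_2: (6/q_1)/1 = p_1/p_2.
So q_1*(p_1,p_2) = 6·p_2/p_1, independent of income; and q_2* = (I − 6·p_2)/p_2.
At the given prices: q_1* = 6·2/2 = 6.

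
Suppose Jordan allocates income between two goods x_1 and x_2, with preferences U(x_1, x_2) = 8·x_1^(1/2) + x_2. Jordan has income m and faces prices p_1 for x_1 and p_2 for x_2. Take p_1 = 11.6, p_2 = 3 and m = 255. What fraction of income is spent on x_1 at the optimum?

share on x_1 = 0.0487

Utility is quasi-linear in x_2; the FOC for x_1 is 4/√x_1 = p_1/p_2.
Thus x_1* = (4·p_2/p_1)² — independent of m — with the rest of income spent on x_2.
Plugging in: x_1* = (4·3/11.6)² = 1.0702, x_2* = 80.8621.
Expenditure on x_1: 11.6·1.0702 = 12.4138; share = 0.0487.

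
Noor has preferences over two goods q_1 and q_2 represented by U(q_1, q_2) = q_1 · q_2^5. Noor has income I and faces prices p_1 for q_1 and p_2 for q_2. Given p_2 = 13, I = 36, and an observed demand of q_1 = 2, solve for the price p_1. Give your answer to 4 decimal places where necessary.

p_1 = 3

The MRS is (1/5)·q_2/q_1. Set MRS = p_1/p_2.
Rearranging, p_2·q_2 = 5·p_1·q_1. Substituting into the budget gives p_1·q_1·(1 + 5) = I.
Demand: q_1*(p_1,p_2,I) = 1/6·I/p_1 and q_2* = 5/6·I/p_2.
Set q_1* = 2 in the demand function and solve for p_1: p_1 = 3.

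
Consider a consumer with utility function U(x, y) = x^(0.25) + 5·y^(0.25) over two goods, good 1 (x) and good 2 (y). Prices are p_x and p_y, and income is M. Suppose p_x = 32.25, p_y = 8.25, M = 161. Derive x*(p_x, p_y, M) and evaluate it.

x* = 0.345

Numerically y/x = 52.649514, so x* = 161/(32.25 + 8.25·52.649514) = 0.345.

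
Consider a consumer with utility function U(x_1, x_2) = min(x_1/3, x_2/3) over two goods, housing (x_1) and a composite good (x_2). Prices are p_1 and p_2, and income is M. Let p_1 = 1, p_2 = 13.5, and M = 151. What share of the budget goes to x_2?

Leontief preferences: the optimum is at the kink where x_1/3 = x_2/3, i.e. x_2 = x_1.
Budget: p_1·x_1 + p_2·x_1 = M, so (3·p_1 + 3·p_2)·x_1 = 3·M.
Demand: x_1*(p_1,p_2,M) = 3·M/(3·p_1 + 3·p_2), x_2* = 3·M/(3·p_1 + 3·p_2).
Here 3·1 + 3·13.5 = 43.5, giving x_1* = 10.4138 and x_2* = 10.4138.
Expenditure on x_2: 13.5·10.4138 = 140.5862; share = 0.931.

share on x_2 = 0.931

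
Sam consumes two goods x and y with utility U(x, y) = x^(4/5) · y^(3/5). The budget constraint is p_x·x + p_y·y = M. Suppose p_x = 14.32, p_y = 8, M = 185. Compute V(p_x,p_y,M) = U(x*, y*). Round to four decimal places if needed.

V = 19.5982

Tangency: MRS = (4/3)·y/x = p_x/p_y.
Rearranging, p_y·y = (3/4)·p_x·x. Substituting into the budget gives p_x·x·(1 + (3/4)) = M.
Demand: x*(p_x,p_y,M) = 4/7·M/p_x and y* = 3/7·M/p_y.
At p_x=14.32, p_y=8, M=185: x* = 4/7·185/14.32 = 7.3823, y* = 9.9107.
Utility at the optimum: U(7.3823, 9.9107) = 19.5982.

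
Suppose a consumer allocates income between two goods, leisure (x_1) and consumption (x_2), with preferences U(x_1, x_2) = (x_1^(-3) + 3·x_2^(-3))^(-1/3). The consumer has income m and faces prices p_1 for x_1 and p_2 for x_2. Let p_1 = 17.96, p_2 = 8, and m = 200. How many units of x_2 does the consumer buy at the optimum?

Substitute x_2 = (x_2/x_1)·x_1 into the budget: x_1* = m/(p_1 + p_2·(x_2/x_1)).
Numerically x_2/x_1 = 1.610959, so x_1* = 200/(17.96 + 8·1.610959) = 6.4835 and x_2* = 1.610959·6.4835 = 10.4446.

x_2* = 10.4446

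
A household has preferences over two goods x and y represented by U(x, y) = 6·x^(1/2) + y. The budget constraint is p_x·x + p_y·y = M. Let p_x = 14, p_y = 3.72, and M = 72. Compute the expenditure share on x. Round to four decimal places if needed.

MU_x = 3/√x, MU_y = 1. Tangency: 3/√x = p_x/p_y.
Solve: √x = 3·p_y/p_x, so x*(p_x,p_y) = (3·p_y/p_x)², and y* = (M − p_x·x*)/p_y.
Plugging in: x* = (3·3.72/14)² = 0.6354, y* = 16.9634.
Expenditure on x: 14·0.6354 = 8.8961; share = 0.1236.

share on x = 0.1236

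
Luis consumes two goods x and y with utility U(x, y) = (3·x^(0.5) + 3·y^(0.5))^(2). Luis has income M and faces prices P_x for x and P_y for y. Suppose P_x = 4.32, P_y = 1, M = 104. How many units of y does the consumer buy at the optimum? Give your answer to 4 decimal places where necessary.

MU_x ∝ 3·x^(-0.5), MU_y ∝ 3·y^(-0.5), so MRS = (y/x)^(0.5) = P_x/P_y.
Hence y/x = (P_x/P_y)^(1/(0.5)), i.e. raised to the 2 power.
Substitute y = (y/x)·x into the budget: x* = M/(P_x + P_y·(y/x)).
Numerically y/x = 18.6624, so x* = 104/(4.32 + 1·18.6624) = 4.5252 and y* = 18.6624·4.5252 = 84.4511.

y* = 84.4511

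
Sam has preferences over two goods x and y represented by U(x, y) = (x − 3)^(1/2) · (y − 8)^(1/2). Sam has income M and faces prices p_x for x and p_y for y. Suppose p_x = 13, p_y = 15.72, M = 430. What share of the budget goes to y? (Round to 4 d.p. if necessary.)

share on y = 0.6009

Let x' = x−3, y' = y−8. MRS = y'/x' = p_x/p_y.
After buying the subsistence bundle (3, 8), a share 0.5 of the remaining income goes to x: x* = 3 + 0.5·(M − 3p_x − 8p_y)/p_x.
Discretionary income = 430 − 3·13 − 8·15.72 = 265.24; x* = 3 + 0.5·265.24/13 = 13.2015; y* = 8 + 0.5·265.24/15.72 = 16.4364.
Expenditure on y: 15.72·16.4364 = 258.38; share = 0.6009.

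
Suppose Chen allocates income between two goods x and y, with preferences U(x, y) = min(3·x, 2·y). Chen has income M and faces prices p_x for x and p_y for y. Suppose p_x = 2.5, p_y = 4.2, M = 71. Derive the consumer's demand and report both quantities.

With perfect complements, no substitution: consume in ratio x:y = 2:3.
Budget: p_x·x + p_y·(3/2)·x = M, so (2·p_x + 3·p_y)·x = 2·M.
Demand: x*(p_x,p_y,M) = 2·M/(2·p_x + 3·p_y), y* = 3·M/(2·p_x + 3·p_y).
Here 2·2.5 + 3·4.2 = 17.6, giving x* = 8.0682 and y* = 12.1023.

x* = 8.0682, y* = 12.1023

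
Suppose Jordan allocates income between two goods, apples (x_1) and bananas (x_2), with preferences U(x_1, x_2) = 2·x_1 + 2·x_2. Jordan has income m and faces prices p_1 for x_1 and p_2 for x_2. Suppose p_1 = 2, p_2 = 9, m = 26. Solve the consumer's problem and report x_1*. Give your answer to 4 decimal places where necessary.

Perfect substitutes: compare marginal utility per dollar. 2/p_1 vs 2/p_2 → 1 vs 0.2222.
x_1 gives more utility per dollar, so spend all income on x_1: x_1* = m/p_1, x_2* = 0.
Numerically: x_1* = 13, x_2* = 0.

x_1* = 13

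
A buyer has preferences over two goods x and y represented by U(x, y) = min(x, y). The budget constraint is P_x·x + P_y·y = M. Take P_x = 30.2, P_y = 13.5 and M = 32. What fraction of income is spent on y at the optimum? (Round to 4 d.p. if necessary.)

share on y = 0.3089

With perfect complements, no substitution: consume in ratio x:y = 1:1.
Budget: P_x·x + P_y·x = M, so (P_x + P_y)·x = M.
Demand: x*(P_x,P_y,M) = M/(P_x + P_y), y* = M/(P_x + P_y).
Here 30.2 + 13.5 = 43.7, giving x* = 0.7323 and y* = 0.7323.
Expenditure on y: 13.5·0.7323 = 9.8856; share = 0.3089.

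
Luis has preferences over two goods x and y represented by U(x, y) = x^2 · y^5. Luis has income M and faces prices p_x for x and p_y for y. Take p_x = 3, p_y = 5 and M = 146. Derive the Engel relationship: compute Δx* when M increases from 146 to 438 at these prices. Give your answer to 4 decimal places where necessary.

MU_x/MU_y = (2·y)/(5·x); tangency sets this equal to p_x/p_y.
So 2·p_y·y = 5·p_x·x; combined with the budget, a share 2/7 of income goes to x.
Demand: x*(p_x,p_y,M) = 2/7·M/p_x and y* = 5/7·M/p_y.
At p_x=3, p_y=5, M=146: x* = 2/7·146/3 = 13.9048.
At M' = 438: x* = 41.7143. Change: 41.7143 − 13.9048 = 27.8095.

Δx* = 27.8095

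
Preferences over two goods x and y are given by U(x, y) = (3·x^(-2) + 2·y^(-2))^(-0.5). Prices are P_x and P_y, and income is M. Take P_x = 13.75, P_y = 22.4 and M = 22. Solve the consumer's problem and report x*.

From the CES first-order condition, (3/2)·(y/x)^(3) = P_x/P_y.
Solve for the ratio: y/x = [(2/3)·P_x/P_y]^(1/3).
With the ratio pinned down, the budget gives x* = M/(P_x + P_y·(y/x)) and y* = (y/x)·x*.
Numerically y/x = 0.742428, so x* = 22/(13.75 + 22.4·0.742428) = 0.7242.

x* = 0.7242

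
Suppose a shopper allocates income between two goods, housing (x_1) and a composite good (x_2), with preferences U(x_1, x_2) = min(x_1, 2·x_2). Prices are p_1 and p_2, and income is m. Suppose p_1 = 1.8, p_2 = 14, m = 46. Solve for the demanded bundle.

x_1* = 5.2273, x_2* = 2.6136

With perfect complements, no substitution: consume in ratio x_1:x_2 = 2:1.
Budget: p_1·x_1 + p_2·(1/2)·x_1 = m, so (2·p_1 + p_2)·x_1 = 2·m.
Demand: x_1*(p_1,p_2,m) = 2·m/(2·p_1 + p_2), x_2* = m/(2·p_1 + p_2).
Here 2·1.8 + 14 = 17.6, giving x_1* = 5.2273 and x_2* = 2.6136.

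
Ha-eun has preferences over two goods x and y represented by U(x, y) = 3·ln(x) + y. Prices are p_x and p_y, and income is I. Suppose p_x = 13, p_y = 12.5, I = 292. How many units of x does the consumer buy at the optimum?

x* = 2.8846

Set MRS = p_x/p_y: (3/x)/1 = p_x/p_y.
So x*(p_x,p_y) = 3·p_y/p_x, independent of income; and y* = (I − 3·p_y)/p_y.
At the given prices: x* = 3·12.5/13 = 2.8846.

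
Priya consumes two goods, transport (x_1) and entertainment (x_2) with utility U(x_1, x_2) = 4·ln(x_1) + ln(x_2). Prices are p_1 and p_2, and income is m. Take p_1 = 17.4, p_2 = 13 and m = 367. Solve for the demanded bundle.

The MRS is 4·x_2/x_1. Set MRS = p_1/p_2.
Rearranging, p_2·x_2 = (1/4)·p_1·x_1. Substituting into the budget gives p_1·x_1·(1 + (1/4)) = m.
Demand: x_1*(p_1,p_2,m) = 0.8·m/p_1 and x_2* = 0.2·m/p_2.
At p_1=17.4, p_2=13, m=367: x_1* = 0.8·367/17.4 = 16.8736, x_2* = 5.6462.

x_1* = 16.8736, x_2* = 5.6462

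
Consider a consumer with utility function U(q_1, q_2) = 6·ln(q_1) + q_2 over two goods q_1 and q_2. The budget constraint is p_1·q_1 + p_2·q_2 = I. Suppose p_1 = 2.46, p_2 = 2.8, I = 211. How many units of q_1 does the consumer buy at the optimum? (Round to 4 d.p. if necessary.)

q_1* = 6.8293

MU_q_1 = 6/q_1, MU_q_2 = 1. Tangency: 6/q_1 = p_1/p_2.
So q_1*(p_1,p_2) = 6·p_2/p_1, independent of income; and q_2* = (I − 6·p_2)/p_2.
At the given prices: q_1* = 6·2.8/2.46 = 6.8293.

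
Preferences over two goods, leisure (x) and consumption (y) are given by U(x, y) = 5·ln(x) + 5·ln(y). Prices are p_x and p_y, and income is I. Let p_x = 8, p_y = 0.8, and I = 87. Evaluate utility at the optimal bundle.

The MRS is y/x. Set MRS = p_x/p_y.
Rearranging, p_y·y = p_x·x. Substituting into the budget gives p_x·x·(1 + 1) = I.
Demand: x*(p_x,p_y,I) = 0.5·I/p_x and y* = 0.5·I/p_y.
At p_x=8, p_y=0.8, I=87: x* = 0.5·87/8 = 5.4375, y* = 54.375.
Utility at the optimum: U(5.4375, 54.375) = 28.4461.

V = 28.4461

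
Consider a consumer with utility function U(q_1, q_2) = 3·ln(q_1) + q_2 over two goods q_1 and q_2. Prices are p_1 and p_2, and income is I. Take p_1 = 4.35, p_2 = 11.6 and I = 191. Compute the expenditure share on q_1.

So q_1*(p_1,p_2) = 3·p_2/p_1, independent of income; and q_2* = (I − 3·p_2)/p_2.
At the given prices: q_1* = 3·11.6/4.35 = 8, and q_2* = 13.4655.
Expenditure on q_1: 4.35·8 = 34.8; share = 0.1822.

share on q_1 = 0.1822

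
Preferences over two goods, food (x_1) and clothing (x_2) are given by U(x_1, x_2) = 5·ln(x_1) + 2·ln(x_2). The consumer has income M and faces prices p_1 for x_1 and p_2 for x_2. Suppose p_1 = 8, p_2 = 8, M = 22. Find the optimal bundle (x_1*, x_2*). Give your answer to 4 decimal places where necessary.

x_1* = 1.9643, x_2* = 0.7857

MU_x_1/MU_x_2 = (5·x_2)/(2·x_1); tangency sets this equal to p_1/p_2.
So 5·p_2·x_2 = 2·p_1·x_1; combined with the budget, a share 5/7 of income goes to x_1.
Demand: x_1*(p_1,p_2,M) = 5/7·M/p_1 and x_2* = 2/7·M/p_2.
At p_1=8, p_2=8, M=22: x_1* = 5/7·22/8 = 1.9643, x_2* = 0.7857.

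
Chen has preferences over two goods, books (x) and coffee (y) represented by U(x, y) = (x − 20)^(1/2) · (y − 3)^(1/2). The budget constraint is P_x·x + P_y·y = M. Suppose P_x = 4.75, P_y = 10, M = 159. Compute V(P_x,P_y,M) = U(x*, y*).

MRS = (y−3)/(x−20). Tangency with P_x/P_y gives y−3 = (P_x/P_y)·(x−20).
Substituting into the budget: x* = 20 + 0.5·(M − 20·P_x − 3·P_y)/P_x, and y* = 3 + 0.5·(…)/P_y.
Discretionary income = 159 − 20·4.75 − 3·10 = 34; x* = 20 + 0.5·34/4.75 = 23.5789; y* = 3 + 0.5·34/10 = 4.7.
Utility at the optimum: U(23.5789, 4.7) = 2.4666.

V = 2.4666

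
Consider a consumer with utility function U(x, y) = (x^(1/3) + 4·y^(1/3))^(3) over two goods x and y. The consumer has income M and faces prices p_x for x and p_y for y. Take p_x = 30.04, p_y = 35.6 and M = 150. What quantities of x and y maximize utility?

x* = 0.5981, y* = 3.7088

MRS = MU_x/MU_y = (1/4)·(y/x)^(2/3). Set equal to p_x/p_y.
Solve for the ratio: y/x = [4·p_x/p_y]^(1.5).
Substitute y = (y/x)·x into the budget: x* = M/(p_x + p_y·(y/x)).
Numerically y/x = 6.201045, so x* = 150/(30.04 + 35.6·6.201045) = 0.5981 and y* = 6.201045·0.5981 = 3.7088.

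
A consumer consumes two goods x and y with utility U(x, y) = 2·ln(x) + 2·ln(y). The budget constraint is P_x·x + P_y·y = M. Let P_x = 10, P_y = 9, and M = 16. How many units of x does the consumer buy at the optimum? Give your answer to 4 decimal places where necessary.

x* = 0.8

The MRS is y/x. Set MRS = P_x/P_y.
So 2·P_y·y = 2·P_x·x; combined with the budget, a share 0.5 of income goes to x.
Demand: x*(P_x,P_y,M) = 0.5·M/P_x and y* = 0.5·M/P_y.
At P_x=10, P_y=9, M=16: x* = 0.5·16/10 = 0.8.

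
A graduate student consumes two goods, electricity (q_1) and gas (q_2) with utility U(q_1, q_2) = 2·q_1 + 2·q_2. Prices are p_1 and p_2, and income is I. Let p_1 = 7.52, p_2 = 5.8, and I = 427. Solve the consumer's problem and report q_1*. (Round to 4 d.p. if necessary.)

Perfect substitutes: compare marginal utility per dollar. 2/p_1 vs 2/p_2 → 0.266 vs 0.3448.
q_2 gives more utility per dollar, so spend all income on q_2: q_2* = I/p_2, q_1* = 0.
Numerically: q_1* = 0, q_2* = 73.6207.

q_1* = 0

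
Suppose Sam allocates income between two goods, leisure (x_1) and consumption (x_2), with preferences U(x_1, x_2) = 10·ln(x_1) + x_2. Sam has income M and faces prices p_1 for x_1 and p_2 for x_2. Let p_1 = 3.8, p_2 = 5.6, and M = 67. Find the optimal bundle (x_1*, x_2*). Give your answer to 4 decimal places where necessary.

x_1* = 14.7368, x_2* = 1.9643

So x_1*(p_1,p_2) = 10·p_2/p_1, independent of income; and x_2* = (M − 10·p_2)/p_2.
At the given prices: x_1* = 10·5.6/3.8 = 14.7368, and x_2* = 1.9643.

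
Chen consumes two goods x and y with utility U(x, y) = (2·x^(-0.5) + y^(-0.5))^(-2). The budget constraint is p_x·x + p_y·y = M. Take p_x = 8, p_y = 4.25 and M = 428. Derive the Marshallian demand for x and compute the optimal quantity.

MRS = MU_x/MU_y = 2·(y/x)^(1.5). Set equal to p_x/p_y.
Hence y/x = ((1/2)·p_x/p_y)^(1/(1.5)), i.e. raised to the 2/3 power.
With the ratio pinned down, the budget gives x* = M/(p_x + p_y·(y/x)) and y* = (y/x)·x*.
Numerically y/x = 0.960389, so x* = 428/(8 + 4.25·0.960389) = 35.4256.

x* = 35.4256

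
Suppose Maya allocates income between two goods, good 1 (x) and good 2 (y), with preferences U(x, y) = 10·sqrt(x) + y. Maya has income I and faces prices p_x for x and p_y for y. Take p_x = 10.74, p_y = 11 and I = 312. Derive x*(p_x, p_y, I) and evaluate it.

Plugging in: x* = (5·11/10.74)² = 26.2251.

x* = 26.2251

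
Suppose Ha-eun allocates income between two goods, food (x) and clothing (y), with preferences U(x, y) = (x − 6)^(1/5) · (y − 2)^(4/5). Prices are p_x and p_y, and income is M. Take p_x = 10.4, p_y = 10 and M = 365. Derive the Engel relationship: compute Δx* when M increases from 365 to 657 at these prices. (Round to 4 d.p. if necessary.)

Let x' = x−6, y' = y−2. MRS = (1/4)·y'/x' = p_x/p_y.
Substituting into the budget: x* = 6 + 0.2·(M − 6·p_x − 2·p_y)/p_x, and y* = 2 + 0.8·(…)/p_y.
Discretionary income = 365 − 6·10.4 − 2·10 = 282.6; x* = 6 + 0.2·282.6/10.4 = 11.4346.
At M' = 657: x* = 17.05. Change: 17.05 − 11.4346 = 5.6154.

Δx* = 5.6154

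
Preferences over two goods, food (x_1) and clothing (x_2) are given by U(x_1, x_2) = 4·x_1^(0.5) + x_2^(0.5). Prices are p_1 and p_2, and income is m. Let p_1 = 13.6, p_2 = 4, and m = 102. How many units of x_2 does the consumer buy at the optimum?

x_2* = 4.4691

Substitute x_2 = (x_2/x_1)·x_1 into the budget: x_1* = m/(p_1 + p_2·(x_2/x_1)).
Numerically x_2/x_1 = 0.7225, so x_1* = 102/(13.6 + 4·0.7225) = 6.1856 and x_2* = 0.7225·6.1856 = 4.4691.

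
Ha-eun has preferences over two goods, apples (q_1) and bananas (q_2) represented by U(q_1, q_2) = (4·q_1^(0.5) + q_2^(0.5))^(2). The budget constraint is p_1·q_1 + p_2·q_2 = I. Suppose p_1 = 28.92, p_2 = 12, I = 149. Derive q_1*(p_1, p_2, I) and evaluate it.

From the CES first-order condition, 4·(q_2/q_1)^(0.5) = p_1/p_2.
Hence q_2/q_1 = ((1/4)·p_1/p_2)^(1/(0.5)), i.e. raised to the 2 power.
With the ratio pinned down, the budget gives q_1* = I/(p_1 + p_2·(q_2/q_1)) and q_2* = (q_2/q_1)·q_1*.
Numerically q_2/q_1 = 0.363006, so q_1* = 149/(28.92 + 12·0.363006) = 4.4777.

q_1* = 4.4777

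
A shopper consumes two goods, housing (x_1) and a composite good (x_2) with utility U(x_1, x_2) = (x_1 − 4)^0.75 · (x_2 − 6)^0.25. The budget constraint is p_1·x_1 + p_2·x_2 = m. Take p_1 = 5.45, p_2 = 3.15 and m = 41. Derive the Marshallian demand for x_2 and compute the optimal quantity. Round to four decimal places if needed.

Substituting into the budget: x_1* = 4 + 0.75·(m − 4·p_1 − 6·p_2)/p_1, and x_2* = 6 + 0.25·(…)/p_2.
Discretionary income = 41 − 4·5.45 − 6·3.15 = 0.3; x_2* = 6 + 0.25·0.3/3.15 = 6.0238.

x_2* = 6.0238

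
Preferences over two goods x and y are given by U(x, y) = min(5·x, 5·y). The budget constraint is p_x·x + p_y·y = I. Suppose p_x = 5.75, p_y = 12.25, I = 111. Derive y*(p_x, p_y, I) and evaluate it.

y* = 6.1667

Leontief preferences: the optimum is at the kink where x/5 = y/5, i.e. y = x.
Budget: p_x·x + p_y·x = I, so (5·p_x + 5·p_y)·x = 5·I.
Demand: x*(p_x,p_y,I) = 5·I/(5·p_x + 5·p_y), y* = 5·I/(5·p_x + 5·p_y).
Here 5·5.75 + 5·12.25 = 90, giving y* = 6.1667.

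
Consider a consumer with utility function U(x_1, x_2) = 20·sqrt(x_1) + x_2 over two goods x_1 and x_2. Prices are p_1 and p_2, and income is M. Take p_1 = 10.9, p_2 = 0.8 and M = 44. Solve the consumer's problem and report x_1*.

MU_x_1 = 10/√x_1, MU_x_2 = 1. Tangency: 10/√x_1 = p_1/p_2.
Solve: √x_1 = 10·p_2/p_1, so x_1*(p_1,p_2) = (10·p_2/p_1)², and x_2* = (M − p_1·x_1*)/p_2.
Plugging in: x_1* = (10·0.8/10.9)² = 0.5387.

x_1* = 0.5387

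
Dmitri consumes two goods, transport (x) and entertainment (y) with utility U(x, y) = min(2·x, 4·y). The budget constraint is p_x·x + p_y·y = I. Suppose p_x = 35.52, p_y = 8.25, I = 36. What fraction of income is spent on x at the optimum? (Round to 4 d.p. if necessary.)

Leontief preferences: the optimum is at the kink where x/4 = y/2, i.e. y = (1/2)·x.
Budget: p_x·x + p_y·(1/2)·x = I, so (4·p_x + 2·p_y)·x = 4·I.
Demand: x*(p_x,p_y,I) = 4·I/(4·p_x + 2·p_y), y* = 2·I/(4·p_x + 2·p_y).
Here 4·35.52 + 2·8.25 = 158.58, giving x* = 0.9081 and y* = 0.454.
Expenditure on x: 35.52·0.9081 = 32.2543; share = 0.896.

share on x = 0.896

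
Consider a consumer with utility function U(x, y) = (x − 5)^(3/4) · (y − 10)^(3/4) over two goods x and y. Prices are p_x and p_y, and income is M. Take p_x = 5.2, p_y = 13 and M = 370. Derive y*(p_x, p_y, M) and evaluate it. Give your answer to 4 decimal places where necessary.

y* = 18.2308

Substituting into the budget: x* = 5 + 0.5·(M − 5·p_x − 10·p_y)/p_x, and y* = 10 + 0.5·(…)/p_y.
Discretionary income = 370 − 5·5.2 − 10·13 = 214; y* = 10 + 0.5·214/13 = 18.2308.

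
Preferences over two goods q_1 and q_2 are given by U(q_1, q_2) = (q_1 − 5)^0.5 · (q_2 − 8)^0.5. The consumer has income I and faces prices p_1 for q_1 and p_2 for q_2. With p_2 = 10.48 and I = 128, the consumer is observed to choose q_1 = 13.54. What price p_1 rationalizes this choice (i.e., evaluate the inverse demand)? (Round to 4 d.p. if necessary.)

MRS = (q_2−8)/(q_1−5). Tangency with p_1/p_2 gives q_2−8 = (p_1/p_2)·(q_1−5).
After buying the subsistence bundle (5, 8), a share 0.5 of the remaining income goes to q_1: q_1* = 5 + 0.5·(I − 5p_1 − 8p_2)/p_1.
Set q_1* = 13.54 in the demand function and solve for p_1: p_1 = 2.

p_1 = 2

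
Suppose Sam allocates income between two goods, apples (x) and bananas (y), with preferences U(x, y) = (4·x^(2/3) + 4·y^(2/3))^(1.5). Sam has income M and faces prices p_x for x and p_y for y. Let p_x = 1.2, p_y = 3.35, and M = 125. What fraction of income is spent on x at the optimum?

share on x = 0.8863

MU_x ∝ 4·x^(-1/3), MU_y ∝ 4·y^(-1/3), so MRS = (y/x)^(1/3) = p_x/p_y.
Solve for the ratio: y/x = [p_x/p_y]^(3).
Substitute y = (y/x)·x into the budget: x* = M/(p_x + p_y·(y/x)).
Numerically y/x = 0.045963, so x* = 125/(1.2 + 3.35·0.045963) = 92.3207 and y* = 0.045963·92.3207 = 4.2433.
Expenditure on x: 1.2·92.3207 = 110.7848; share = 0.8863.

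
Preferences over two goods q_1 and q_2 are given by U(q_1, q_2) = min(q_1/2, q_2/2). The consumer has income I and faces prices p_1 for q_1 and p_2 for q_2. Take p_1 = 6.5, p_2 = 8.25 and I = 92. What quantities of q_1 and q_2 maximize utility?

q_1* = 6.2373, q_2* = 6.2373

Leontief preferences: the optimum is at the kink where q_1/2 = q_2/2, i.e. q_2 = q_1.
Budget: p_1·q_1 + p_2·q_1 = I, so (2·p_1 + 2·p_2)·q_1 = 2·I.
Demand: q_1*(p_1,p_2,I) = 2·I/(2·p_1 + 2·p_2), q_2* = 2·I/(2·p_1 + 2·p_2).
Here 2·6.5 + 2·8.25 = 29.5, giving q_1* = 6.2373 and q_2* = 6.2373.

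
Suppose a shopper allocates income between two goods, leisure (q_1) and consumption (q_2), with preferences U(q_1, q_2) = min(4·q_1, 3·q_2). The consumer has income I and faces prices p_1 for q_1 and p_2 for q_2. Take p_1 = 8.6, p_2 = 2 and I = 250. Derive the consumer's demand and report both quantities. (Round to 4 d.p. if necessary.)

Leontief preferences: the optimum is at the kink where q_1/3 = q_2/4, i.e. q_2 = (4/3)·q_1.
Budget: p_1·q_1 + p_2·(4/3)·q_1 = I, so (3·p_1 + 4·p_2)·q_1 = 3·I.
Demand: q_1*(p_1,p_2,I) = 3·I/(3·p_1 + 4·p_2), q_2* = 4·I/(3·p_1 + 4·p_2).
Here 3·8.6 + 4·2 = 33.8, giving q_1* = 22.1893 and q_2* = 29.5858.

q_1* = 22.1893, q_2* = 29.5858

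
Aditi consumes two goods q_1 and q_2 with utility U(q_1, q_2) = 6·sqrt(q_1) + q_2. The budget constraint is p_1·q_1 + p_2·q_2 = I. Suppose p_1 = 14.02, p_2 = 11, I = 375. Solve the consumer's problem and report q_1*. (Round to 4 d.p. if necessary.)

Utility is quasi-linear in q_2; the FOC for q_1 is 3/√q_1 = p_1/p_2.
Thus q_1* = (3·p_2/p_1)² — independent of I — with the rest of income spent on q_2.
Plugging in: q_1* = (3·11/14.02)² = 5.5403.

q_1* = 5.5403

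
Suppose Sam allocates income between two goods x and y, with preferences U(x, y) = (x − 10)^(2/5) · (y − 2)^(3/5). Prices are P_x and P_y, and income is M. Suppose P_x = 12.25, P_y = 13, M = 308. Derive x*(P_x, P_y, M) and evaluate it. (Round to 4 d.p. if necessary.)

x* = 15.2082

Discretionary income = 308 − 10·12.25 − 2·13 = 159.5; x* = 10 + 0.4·159.5/12.25 = 15.2082.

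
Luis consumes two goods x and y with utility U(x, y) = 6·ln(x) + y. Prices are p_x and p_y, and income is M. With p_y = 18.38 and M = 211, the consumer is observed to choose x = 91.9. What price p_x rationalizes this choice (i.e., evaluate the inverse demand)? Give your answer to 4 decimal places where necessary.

p_x = 1.2

Set MRS = p_x/p_y: (6/x)/1 = p_x/p_y.
So x*(p_x,p_y) = 6·p_y/p_x, independent of income; and y* = (M − 6·p_y)/p_y.
Set x* = 91.9 in the demand function and solve for p_x: p_x = 1.2.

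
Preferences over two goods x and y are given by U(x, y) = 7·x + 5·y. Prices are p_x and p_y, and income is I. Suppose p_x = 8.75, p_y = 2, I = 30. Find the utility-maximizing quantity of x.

Numerically: x* = 0, y* = 15.

x* = 0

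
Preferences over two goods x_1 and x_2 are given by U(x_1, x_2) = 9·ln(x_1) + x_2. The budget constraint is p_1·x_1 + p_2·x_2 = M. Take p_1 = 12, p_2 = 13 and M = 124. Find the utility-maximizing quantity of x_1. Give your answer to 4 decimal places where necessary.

x_1* = 9.75

At the given prices: x_1* = 9·13/12 = 9.75.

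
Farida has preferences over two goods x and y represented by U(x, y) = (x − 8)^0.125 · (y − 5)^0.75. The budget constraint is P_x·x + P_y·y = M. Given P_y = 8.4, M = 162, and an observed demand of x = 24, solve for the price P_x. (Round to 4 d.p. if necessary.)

MRS = (1/6)·(y−5)/(x−8). Tangency with P_x/P_y gives y−5 = 6·(P_x/P_y)·(x−8).
Substituting into the budget: x* = 8 + 1/7·(M − 8·P_x − 5·P_y)/P_x, and y* = 5 + 6/7·(…)/P_y.
Set x* = 24 in the demand function and solve for P_x: P_x = 1.

P_x = 1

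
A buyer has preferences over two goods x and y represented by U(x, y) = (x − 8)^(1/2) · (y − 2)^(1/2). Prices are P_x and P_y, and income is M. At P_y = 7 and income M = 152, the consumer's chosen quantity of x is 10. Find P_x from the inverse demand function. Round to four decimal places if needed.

P_x = 11.5

This is Cobb-Douglas in (x−8, y−2): tangency gives 0.5·P_y·(y−2) = 0.5·P_x·(x−8).
After buying the subsistence bundle (8, 2), a share 0.5 of the remaining income goes to x: x* = 8 + 0.5·(M − 8P_x − 2P_y)/P_x.
Set x* = 10 in the demand function and solve for P_x: P_x = 11.5.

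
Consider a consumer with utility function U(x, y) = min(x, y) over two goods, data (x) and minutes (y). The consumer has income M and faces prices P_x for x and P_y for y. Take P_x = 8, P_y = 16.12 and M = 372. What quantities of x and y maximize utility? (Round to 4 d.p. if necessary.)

Demand: x*(P_x,P_y,M) = M/(P_x + P_y), y* = M/(P_x + P_y).
Here 8 + 16.12 = 24.12, giving x* = 15.4229 and y* = 15.4229.

x* = 15.4229, y* = 15.4229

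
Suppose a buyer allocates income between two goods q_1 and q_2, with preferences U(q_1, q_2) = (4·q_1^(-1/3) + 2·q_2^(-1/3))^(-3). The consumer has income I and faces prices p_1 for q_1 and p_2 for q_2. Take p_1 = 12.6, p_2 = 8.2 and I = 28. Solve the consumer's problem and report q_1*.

q_1* = 1.4486

Substitute q_2 = (q_2/q_1)·q_1 into the budget: q_1* = I/(p_1 + p_2·(q_2/q_1)).
Numerically q_2/q_1 = 0.820626, so q_1* = 28/(12.6 + 8.2·0.820626) = 1.4486.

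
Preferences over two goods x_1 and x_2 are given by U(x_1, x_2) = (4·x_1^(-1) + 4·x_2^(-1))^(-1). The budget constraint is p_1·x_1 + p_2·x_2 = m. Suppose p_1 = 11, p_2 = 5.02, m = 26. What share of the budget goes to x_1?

share on x_1 = 0.5968

MRS = MU_x_1/MU_x_2 = (x_2/x_1)^(2). Set equal to p_1/p_2.
Solve for the ratio: x_2/x_1 = [p_1/p_2]^(0.5).
With the ratio pinned down, the budget gives x_1* = m/(p_1 + p_2·(x_2/x_1)) and x_2* = (x_2/x_1)·x_1*.
Numerically x_2/x_1 = 1.480282, so x_1* = 26/(11 + 5.02·1.480282) = 1.4107 and x_2* = 1.480282·1.4107 = 2.0882.
Expenditure on x_1: 11·1.4107 = 15.5173; share = 0.5968.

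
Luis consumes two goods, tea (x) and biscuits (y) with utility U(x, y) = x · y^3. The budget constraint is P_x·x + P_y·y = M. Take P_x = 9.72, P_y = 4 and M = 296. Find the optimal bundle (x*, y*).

x* = 7.6132, y* = 55.5

The MRS is (1/3)·y/x. Set MRS = P_x/P_y.
Rearranging, P_y·y = 3·P_x·x. Substituting into the budget gives P_x·x·(1 + 3) = M.
Demand: x*(P_x,P_y,M) = 0.25·M/P_x and y* = 0.75·M/P_y.
At P_x=9.72, P_y=4, M=296: x* = 0.25·296/9.72 = 7.6132, y* = 55.5.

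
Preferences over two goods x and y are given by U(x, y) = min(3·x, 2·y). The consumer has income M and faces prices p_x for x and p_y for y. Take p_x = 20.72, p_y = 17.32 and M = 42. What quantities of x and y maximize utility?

With perfect complements, no substitution: consume in ratio x:y = 2:3.
Budget: p_x·x + p_y·(3/2)·x = M, so (2·p_x + 3·p_y)·x = 2·M.
Demand: x*(p_x,p_y,M) = 2·M/(2·p_x + 3·p_y), y* = 3·M/(2·p_x + 3·p_y).
Here 2·20.72 + 3·17.32 = 93.4, giving x* = 0.8994 and y* = 1.349.

x* = 0.8994, y* = 1.349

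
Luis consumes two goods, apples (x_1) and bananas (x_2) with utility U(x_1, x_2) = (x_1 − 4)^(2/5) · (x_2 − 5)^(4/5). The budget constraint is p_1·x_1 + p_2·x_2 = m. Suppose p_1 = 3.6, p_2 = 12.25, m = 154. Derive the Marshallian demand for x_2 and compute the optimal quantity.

x_2* = 9.2639

This is Cobb-Douglas in (x_1−4, x_2−5): tangency gives 0.4·p_2·(x_2−5) = 0.8·p_1·(x_1−4).
After buying the subsistence bundle (4, 5), a share 1/3 of the remaining income goes to x_1: x_1* = 4 + 1/3·(m − 4p_1 − 5p_2)/p_1.
Discretionary income = 154 − 4·3.6 − 5·12.25 = 78.35; x_2* = 5 + 2/3·78.35/12.25 = 9.2639.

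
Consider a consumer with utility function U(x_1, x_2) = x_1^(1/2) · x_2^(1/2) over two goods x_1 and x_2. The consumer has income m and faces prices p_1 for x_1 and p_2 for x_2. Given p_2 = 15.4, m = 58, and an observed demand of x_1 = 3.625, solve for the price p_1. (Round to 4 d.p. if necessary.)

p_1 = 8

MU_x_1/MU_x_2 = (0.5·x_2)/(0.5·x_1); tangency sets this equal to p_1/p_2.
So 0.5·p_2·x_2 = 0.5·p_1·x_1; combined with the budget, a share 0.5 of income goes to x_1.
Demand: x_1*(p_1,p_2,m) = 0.5·m/p_1 and x_2* = 0.5·m/p_2.
Set x_1* = 3.625 in the demand function and solve for p_1: p_1 = 8.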